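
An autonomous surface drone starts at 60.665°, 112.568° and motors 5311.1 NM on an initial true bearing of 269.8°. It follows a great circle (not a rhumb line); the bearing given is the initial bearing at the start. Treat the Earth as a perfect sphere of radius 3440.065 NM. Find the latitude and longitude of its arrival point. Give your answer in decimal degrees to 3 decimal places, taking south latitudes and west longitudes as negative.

δ = 5311.1/3440.065 = 1.543895 rad (88.4587°).
Converting: φ₁ = 1.058804 rad, θ = 4.708898 rad.
sin φ₂ = sin φ₁ cos δ + cos φ₁ sin δ cos θ = (0.871770)(0.026898) + (0.489915)(0.999638)(-0.003491) = 0.021739
φ₂ = asin(0.021739) = 0.021741 rad = 1.246°.
For the longitude increment, Δλ = atan2( sin θ sin δ cos φ₁, cos δ − sin φ₁ sin φ₂ ) = atan2(-0.489735, 0.007946) = -89.070°.
Hence λ₂ = 112.568° + -89.070° = 23.498°.

latitude 1.246°, longitude 23.498°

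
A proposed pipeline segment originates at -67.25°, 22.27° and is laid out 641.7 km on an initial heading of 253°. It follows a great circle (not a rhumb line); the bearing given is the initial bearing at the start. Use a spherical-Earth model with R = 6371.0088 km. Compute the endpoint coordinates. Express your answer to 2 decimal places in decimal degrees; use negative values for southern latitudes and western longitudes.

latitude -68.26°, longitude 7.22°

The arc subtends δ = 641.7/6371.0088 = 0.100722 rad at the centre.
With φ₁ = -67.25° = -1.173734 rad and θ = 253° = 4.415683 rad:
Applying the spherical law of cosines for sides, sin φ₂ = sin φ₁ cos δ + cos φ₁ sin δ cos θ = -0.928896, so φ₂ = -68.26°.
For the longitude increment, Δλ = atan2( sin θ sin δ cos φ₁, cos δ − sin φ₁ sin φ₂ ) = atan2(-0.037185, 0.138303) = -15.05°.
Hence λ₂ = 22.27° + -15.05° = 7.22°.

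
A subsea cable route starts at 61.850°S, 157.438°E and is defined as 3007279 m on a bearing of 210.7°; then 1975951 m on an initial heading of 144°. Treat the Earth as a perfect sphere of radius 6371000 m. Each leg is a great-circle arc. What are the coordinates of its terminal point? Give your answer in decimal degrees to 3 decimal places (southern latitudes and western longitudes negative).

latitude -79.658°, longitude 177.679°

Apply the spherical direct solution leg by leg, carrying full precision between legs.
Leg 1: from (-61.850°, 157.438°), δ = 3007279/6371000 = 0.472026 rad, θ = 210.7° → φ = -75.871°, λ = 85.447°.
Leg 2: from (-75.871°, 85.447°), δ = 1975951/6371000 = 0.310148 rad, θ = 144° → φ = -79.658°, λ = 177.679°.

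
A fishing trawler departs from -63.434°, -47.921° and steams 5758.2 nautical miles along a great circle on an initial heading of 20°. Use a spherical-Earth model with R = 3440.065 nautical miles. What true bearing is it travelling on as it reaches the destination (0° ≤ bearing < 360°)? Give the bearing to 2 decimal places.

final bearing 10.24°

Central angle δ = d/R = 1.673864 rad.
With φ₁ = -63.434° = -1.107132 rad and θ = 20° = 0.349066 rad:
Destination latitude: φ₂ = arcsin( sin φ₁ cos δ + cos φ₁ sin δ cos θ ) = arcsin(0.510049) = 30.667°.
Δλ = atan2( sin θ sin δ cos φ₁ , cos δ − sin φ₁ sin φ₂ ) = atan2(0.152149, 0.353313) = 0.406635 rad = 23.298°.
λ₂ = -47.921° + 23.298° = -24.623°.
The forward bearing on arrival equals the back-azimuth from the destination plus 180°.
Back-azimuth from P₂ (30.67°, -24.62°) to P₁ (-63.43°, -47.92°), with Δλ' = λ₁ − λ₂ = -23.30°: atan2( sin Δλ' cos φ₁ , cos φ₂ sin φ₁ − sin φ₂ cos φ₁ cos Δλ' ) = 190.24°.
Final bearing = (190.24° + 180°) mod 360° = 10.24°.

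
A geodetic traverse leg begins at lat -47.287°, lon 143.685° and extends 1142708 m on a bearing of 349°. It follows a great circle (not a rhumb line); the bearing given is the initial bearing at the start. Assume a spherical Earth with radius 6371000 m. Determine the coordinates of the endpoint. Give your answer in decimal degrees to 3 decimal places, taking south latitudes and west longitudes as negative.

Angular distance δ = d/R = 1142708 / 6371000 = 0.179361 rad.
With φ₁ = -47.287° = -0.825314 rad and θ = 349° = 6.091199 rad:
sin φ₂ = sin φ₁ cos δ + cos φ₁ sin δ cos θ = (-0.734761)(0.983958) + (0.678326)(0.178401)(0.981627) = -0.604183
φ₂ = asin(-0.604183) = -0.648740 rad = -37.170°.
Δλ = atan2( sin θ sin δ cos φ₁ , cos δ − sin φ₁ sin φ₂ ) = atan2(-0.023091, 0.540028) = -0.042732 rad = -2.448°.
Hence λ₂ = 143.685° + -2.448° = 141.237°.

latitude -37.170°, longitude 141.237°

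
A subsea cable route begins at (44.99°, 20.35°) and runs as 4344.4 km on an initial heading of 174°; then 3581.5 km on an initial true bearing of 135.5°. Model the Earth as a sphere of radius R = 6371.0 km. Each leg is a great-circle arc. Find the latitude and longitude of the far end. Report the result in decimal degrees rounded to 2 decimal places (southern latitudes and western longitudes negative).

Apply the spherical direct solution leg by leg, carrying full precision between legs.
Leg 1: from (44.99°, 20.35°), δ = 4344.4/6371 = 0.681902 rad, θ = 174° → φ = 6.06°, λ = 24.15°.
Leg 2: from (6.06°, 24.15°), δ = 3581.5/6371 = 0.562157 rad, θ = 135.5° → φ = -16.78°, λ = 47.12°.

latitude -16.78°, longitude 47.12°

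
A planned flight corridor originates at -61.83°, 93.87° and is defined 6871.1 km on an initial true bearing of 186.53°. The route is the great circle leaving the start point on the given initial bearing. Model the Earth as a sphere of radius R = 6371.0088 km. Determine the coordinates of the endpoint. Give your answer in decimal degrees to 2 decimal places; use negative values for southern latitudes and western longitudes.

δ = 6871.1/6371.0088 = 1.078495 rad (61.7932°).
Converting: φ₁ = -1.079137 rad, θ = 3.255563 rad.
sin φ₂ = sin φ₁ cos δ + cos φ₁ sin δ cos θ = (-0.881551)(0.472655) + (0.472089)(0.881247)(-0.993512) = -0.829998
φ₂ = asin(-0.829998) = -0.979104 rad = -56.10°.
Then Δλ = atan2(-0.047312, -0.259030) = -2.960933 rad, from sin θ sin δ cos φ₁ over cos δ − sin φ₁ sin φ₂.
λ₂ = 93.87° + -169.65° = -75.78°.

latitude -56.10°, longitude -75.78°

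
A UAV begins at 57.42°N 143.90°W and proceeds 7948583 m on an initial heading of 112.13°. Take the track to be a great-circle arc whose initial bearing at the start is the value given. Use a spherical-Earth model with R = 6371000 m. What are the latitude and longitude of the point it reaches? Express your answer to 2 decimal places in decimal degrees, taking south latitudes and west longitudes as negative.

latitude 4.32°, longitude -82.15°

Central angle δ = d/R = 1.247619 rad.
With φ₁ = 57.42° = 1.002168 rad and θ = 112.13° = 1.957038 rad:
Destination latitude: φ₂ = arcsin( sin φ₁ cos δ + cos φ₁ sin δ cos θ ) = arcsin(0.075258) = 4.32°.
For the longitude increment, Δλ = atan2( sin θ sin δ cos φ₁, cos δ − sin φ₁ sin φ₂ ) = atan2(0.472985, 0.254165) = 61.75°.
λ₂ = -143.90° + 61.75° = -82.15°.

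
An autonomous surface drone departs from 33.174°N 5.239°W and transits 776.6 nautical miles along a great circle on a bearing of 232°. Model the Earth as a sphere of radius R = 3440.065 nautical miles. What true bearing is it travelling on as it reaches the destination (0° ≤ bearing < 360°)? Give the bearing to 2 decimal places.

Angular distance δ = d/R = 776.6 / 3440.065 = 0.225752 rad.
With φ₁ = 33.174° = 0.578996 rad and θ = 232° = 4.049164 rad:
sin φ₂ = sin φ₁ cos δ + cos φ₁ sin δ cos θ = (0.547183)(0.974626) + (0.837013)(0.223839)(-0.615661) = 0.417951
φ₂ = asin(0.417951) = 0.431189 rad = 24.705°.
Δλ = atan2( sin θ sin δ cos φ₁ , cos δ − sin φ₁ sin φ₂ ) = atan2(-0.147639, 0.745930) = -0.195400 rad = -11.196°.
λ₂ = λ₁ + Δλ = -16.435°.
The forward bearing on arrival equals the back-azimuth from the destination plus 180°.
Back-azimuth from P₂ (24.71°, -16.43°) to P₁ (33.17°, -5.24°), with Δλ' = λ₁ − λ₂ = 11.20°: atan2( sin Δλ' cos φ₁ , cos φ₂ sin φ₁ − sin φ₂ cos φ₁ cos Δλ' ) = 46.55°.
Final bearing = (46.55° + 180°) mod 360° = 226.55°.

final bearing 226.55°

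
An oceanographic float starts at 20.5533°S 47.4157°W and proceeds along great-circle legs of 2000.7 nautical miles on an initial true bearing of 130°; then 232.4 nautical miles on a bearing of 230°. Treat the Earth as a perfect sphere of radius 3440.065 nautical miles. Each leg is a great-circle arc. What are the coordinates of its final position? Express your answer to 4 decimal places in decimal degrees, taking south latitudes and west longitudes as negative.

Apply the spherical direct solution leg by leg, carrying full precision between legs.
Leg 1: from (-20.5533°, -47.4157°), δ = 2000.7/3440.065 = 0.581588 rad, θ = 130° → φ = -38.6086°, λ = -14.8316°.
Leg 2: from (-38.6086°, -14.8316°), δ = 232.4/3440.065 = 0.067557 rad, θ = 230° → φ = -41.0321°, λ = -18.7624°.

latitude -41.0321°, longitude -18.7624°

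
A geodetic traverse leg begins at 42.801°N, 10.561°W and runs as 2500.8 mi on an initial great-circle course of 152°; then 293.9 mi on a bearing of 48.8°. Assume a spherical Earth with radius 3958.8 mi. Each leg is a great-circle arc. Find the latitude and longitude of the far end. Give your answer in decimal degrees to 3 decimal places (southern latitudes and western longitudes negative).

Apply the spherical direct solution leg by leg, carrying full precision between legs.
Leg 1: from (42.801°, -10.561°), δ = 2500.8/3958.8 = 0.631707 rad, θ = 152° → φ = 9.542°, λ = 5.766°.
Leg 2: from (9.542°, 5.766°), δ = 293.9/3958.8 = 0.074240 rad, θ = 48.8° → φ = 12.327°, λ = 9.041°.

latitude 12.327°, longitude 9.041°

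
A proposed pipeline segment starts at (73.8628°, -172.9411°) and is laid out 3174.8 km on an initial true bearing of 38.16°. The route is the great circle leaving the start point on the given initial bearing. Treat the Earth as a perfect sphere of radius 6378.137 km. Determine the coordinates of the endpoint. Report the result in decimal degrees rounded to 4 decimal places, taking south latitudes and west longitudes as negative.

δ = 3174.8/6378.137 = 0.497763 rad (28.5197°).
With φ₁ = 73.8628° = 1.289149 rad and θ = 38.16° = 0.666018 rad:
Applying the spherical law of cosines for sides, sin φ₂ = sin φ₁ cos δ + cos φ₁ sin δ cos θ = 0.948377, so φ₂ = 71.5097°.
For the longitude increment, Δλ = atan2( sin θ sin δ cos φ₁, cos δ − sin φ₁ sin φ₂ ) = atan2(0.081993, -0.032357) = 111.5359°.
λ₂ = -172.9411° + 111.5359° = -61.4052°.

latitude 71.5097°, longitude -61.4052°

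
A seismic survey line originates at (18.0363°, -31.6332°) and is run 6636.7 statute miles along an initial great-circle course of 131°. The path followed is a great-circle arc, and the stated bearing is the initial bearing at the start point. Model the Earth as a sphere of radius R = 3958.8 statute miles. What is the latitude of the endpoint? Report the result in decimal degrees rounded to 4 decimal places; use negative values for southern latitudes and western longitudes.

The arc subtends δ = 6636.7/3958.8 = 1.676442 rad at the centre.
Converting: φ₁ = 0.314793 rad, θ = 2.286381 rad.
Applying the spherical law of cosines for sides, sin φ₂ = sin φ₁ cos δ + cos φ₁ sin δ cos θ = -0.652992, so φ₂ = -40.7676°.
Δλ = atan2( sin θ sin δ cos φ₁ , cos δ − sin φ₁ sin φ₂ ) = atan2(0.713623, 0.096729) = 1.436070 rad = 82.2808°.
λ₂ = -31.6332° + 82.2808° = 50.6476°.

latitude -40.7676°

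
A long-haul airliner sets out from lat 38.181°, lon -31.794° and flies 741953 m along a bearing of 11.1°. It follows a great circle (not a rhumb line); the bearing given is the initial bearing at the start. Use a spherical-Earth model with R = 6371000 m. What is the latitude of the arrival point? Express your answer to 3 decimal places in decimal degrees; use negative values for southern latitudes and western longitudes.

Angular distance δ = d/R = 741953 / 6371000 = 0.116458 rad.
Converting: φ₁ = 0.666384 rad, θ = 0.193732 rad.
Applying the spherical law of cosines for sides, sin φ₂ = sin φ₁ cos δ + cos φ₁ sin δ cos θ = 0.703588, so φ₂ = 44.716°.
Then Δλ = atan2(0.017584, 0.558305) = 0.031485 rad, from sin θ sin δ cos φ₁ over cos δ − sin φ₁ sin φ₂.
λ₂ = λ₁ + Δλ = -29.990°.

latitude 44.716°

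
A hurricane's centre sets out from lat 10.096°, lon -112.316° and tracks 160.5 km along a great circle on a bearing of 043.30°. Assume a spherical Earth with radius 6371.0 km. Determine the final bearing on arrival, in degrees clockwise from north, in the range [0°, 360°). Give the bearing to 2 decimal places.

final bearing 43.49°

δ = 160.5/6371 = 0.025192 rad (1.4434°).
Converting: φ₁ = 0.176208 rad, θ = 0.755728 rad.
Applying the spherical law of cosines for sides, sin φ₂ = sin φ₁ cos δ + cos φ₁ sin δ cos θ = 0.193291, so φ₂ = 11.145°.
Δλ = atan2( sin θ sin δ cos φ₁ , cos δ − sin φ₁ sin φ₂ ) = atan2(0.017008, 0.965799) = 0.017608 rad = 1.009°.
λ₂ = λ₁ + Δλ = -111.307°.
The forward bearing on arrival equals the back-azimuth from the destination plus 180°.
Back-azimuth from P₂ (11.14°, -111.31°) to P₁ (10.10°, -112.32°), with Δλ' = λ₁ − λ₂ = -1.01°: atan2( sin Δλ' cos φ₁ , cos φ₂ sin φ₁ − sin φ₂ cos φ₁ cos Δλ' ) = 223.49°.
Final bearing = (223.49° + 180°) mod 360° = 43.49°.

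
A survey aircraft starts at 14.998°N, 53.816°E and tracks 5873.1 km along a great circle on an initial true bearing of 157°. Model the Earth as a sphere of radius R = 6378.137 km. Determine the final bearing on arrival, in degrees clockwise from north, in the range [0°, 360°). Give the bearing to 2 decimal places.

Central angle δ = d/R = 0.920817 rad.
Start latitude φ₁ = 0.261764 rad; initial bearing θ = 2.740167 rad.
Destination latitude: φ₂ = arcsin( sin φ₁ cos δ + cos φ₁ sin δ cos θ ) = arcsin(-0.551238) = -33.452°.
Δλ = atan2( sin θ sin δ cos φ₁ , cos δ − sin φ₁ sin φ₂ ) = atan2(0.300463, 0.747822) = 0.382044 rad = 21.890°.
Hence λ₂ = 53.816° + 21.890° = 75.706°.
The forward bearing on arrival equals the back-azimuth from the destination plus 180°.
Back-azimuth from P₂ (-33.45°, 75.71°) to P₁ (15.00°, 53.82°), with Δλ' = λ₁ − λ₂ = -21.89°: atan2( sin Δλ' cos φ₁ , cos φ₂ sin φ₁ − sin φ₂ cos φ₁ cos Δλ' ) = 333.11°.
Final bearing = (333.11° + 180°) mod 360° = 153.11°.

final bearing 153.11°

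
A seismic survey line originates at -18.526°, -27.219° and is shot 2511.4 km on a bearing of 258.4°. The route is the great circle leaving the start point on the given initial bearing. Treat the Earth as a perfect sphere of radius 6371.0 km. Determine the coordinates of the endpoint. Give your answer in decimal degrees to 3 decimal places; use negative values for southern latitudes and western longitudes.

latitude -21.506°, longitude -51.071°

Central angle δ = d/R = 0.394192 rad.
With φ₁ = -18.526° = -0.323340 rad and θ = 258.4° = 4.509931 rad:
Applying the spherical law of cosines for sides, sin φ₂ = sin φ₁ cos δ + cos φ₁ sin δ cos θ = -0.366592, so φ₂ = -21.506°.
Then Δλ = atan2(-0.356723, 0.806828) = -0.416290 rad, from sin θ sin δ cos φ₁ over cos δ − sin φ₁ sin φ₂.
λ₂ = λ₁ + Δλ = -51.071°.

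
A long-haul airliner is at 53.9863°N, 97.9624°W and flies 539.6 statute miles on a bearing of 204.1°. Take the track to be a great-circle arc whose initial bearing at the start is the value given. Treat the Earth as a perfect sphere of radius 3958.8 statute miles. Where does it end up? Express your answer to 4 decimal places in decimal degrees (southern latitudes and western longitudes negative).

latitude 46.7560°, longitude -102.6077°

Angular distance δ = d/R = 539.6 / 3958.8 = 0.136304 rad.
With φ₁ = 53.9863° = 0.942239 rad and θ = 204.1° = 3.562217 rad:
Applying the spherical law of cosines for sides, sin φ₂ = sin φ₁ cos δ + cos φ₁ sin δ cos θ = 0.728442, so φ₂ = 46.7560°.
For the longitude increment, Δλ = atan2( sin θ sin δ cos φ₁, cos δ − sin φ₁ sin φ₂ ) = atan2(-0.032624, 0.401505) = -4.6453°.
λ₂ = -97.9624° + -4.6453° = -102.6077°.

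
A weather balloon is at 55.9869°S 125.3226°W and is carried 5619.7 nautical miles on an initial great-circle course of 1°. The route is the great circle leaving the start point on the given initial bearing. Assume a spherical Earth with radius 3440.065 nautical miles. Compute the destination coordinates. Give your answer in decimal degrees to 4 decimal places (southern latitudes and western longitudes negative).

latitude 37.6055°, longitude -124.0628°

δ = 5619.7/3440.065 = 1.633603 rad (93.5985°).
With φ₁ = -55.9869° = -0.977156 rad and θ = 1° = 0.017453 rad:
Applying the spherical law of cosines for sides, sin φ₂ = sin φ₁ cos δ + cos φ₁ sin δ cos θ = 0.610221, so φ₂ = 37.6055°.
Then Δλ = atan2(0.009743, 0.443053) = 0.021988 rad, from sin θ sin δ cos φ₁ over cos δ − sin φ₁ sin φ₂.
Hence λ₂ = -125.3226° + 1.2598° = -124.0628°.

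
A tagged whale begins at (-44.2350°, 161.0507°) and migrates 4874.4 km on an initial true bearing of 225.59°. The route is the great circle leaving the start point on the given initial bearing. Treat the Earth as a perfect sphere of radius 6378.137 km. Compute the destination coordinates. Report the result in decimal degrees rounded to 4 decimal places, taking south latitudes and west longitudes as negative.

latitude -58.2727°, longitude 91.0007°

The arc subtends δ = 4874.4/6378.137 = 0.764236 rad at the centre.
With φ₁ = -44.2350° = -0.772046 rad and θ = 225.59° = 3.937288 rad:
Destination latitude: φ₂ = arcsin( sin φ₁ cos δ + cos φ₁ sin δ cos θ ) = arcsin(-0.850560) = -58.2727°.
For the longitude increment, Δλ = atan2( sin θ sin δ cos φ₁, cos δ − sin φ₁ sin φ₂ ) = atan2(-0.354173, 0.128558) = -70.0500°.
λ₂ = 161.0507° + -70.0500° = 91.0007°.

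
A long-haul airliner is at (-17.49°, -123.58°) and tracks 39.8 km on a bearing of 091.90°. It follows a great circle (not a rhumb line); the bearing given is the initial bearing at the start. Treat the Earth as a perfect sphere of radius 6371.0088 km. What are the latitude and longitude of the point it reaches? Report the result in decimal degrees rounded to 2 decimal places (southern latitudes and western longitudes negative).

latitude -17.50°, longitude -123.20°

The arc subtends δ = 39.8/6371.0088 = 0.006247 rad at the centre.
Converting: φ₁ = -0.305258 rad, θ = 1.603958 rad.
Applying the spherical law of cosines for sides, sin φ₂ = sin φ₁ cos δ + cos φ₁ sin δ cos θ = -0.300731, so φ₂ = -17.50°.
Δλ = atan2( sin θ sin δ cos φ₁ , cos δ − sin φ₁ sin φ₂ ) = atan2(0.005955, 0.909599) = 0.006547 rad = 0.38°.
λ₂ = λ₁ + Δλ = -123.20°.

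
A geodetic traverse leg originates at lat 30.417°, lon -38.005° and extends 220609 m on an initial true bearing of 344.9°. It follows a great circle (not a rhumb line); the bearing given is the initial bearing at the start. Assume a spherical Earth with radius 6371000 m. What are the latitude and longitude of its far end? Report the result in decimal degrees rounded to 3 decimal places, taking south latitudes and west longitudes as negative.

latitude 32.331°, longitude -38.617°

The arc subtends δ = 220609/6371000 = 0.034627 rad at the centre.
With φ₁ = 30.417° = 0.530877 rad and θ = 344.9° = 6.019641 rad:
sin φ₂ = sin φ₁ cos δ + cos φ₁ sin δ cos θ = (0.506290)(0.999401) + (0.862363)(0.034620)(0.965473) = 0.534810
φ₂ = asin(0.534810) = 0.564283 rad = 32.331°.
For the longitude increment, Δλ = atan2( sin θ sin δ cos φ₁, cos δ − sin φ₁ sin φ₂ ) = atan2(-0.007777, 0.728632) = -0.612°.
λ₂ = -38.005° + -0.612° = -38.617°.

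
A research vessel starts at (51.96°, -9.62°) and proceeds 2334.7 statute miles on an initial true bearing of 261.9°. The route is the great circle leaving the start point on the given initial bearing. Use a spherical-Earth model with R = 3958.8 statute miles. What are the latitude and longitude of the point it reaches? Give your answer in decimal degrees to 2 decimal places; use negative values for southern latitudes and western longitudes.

Central angle δ = d/R = 0.589749 rad.
With φ₁ = 51.96° = 0.906873 rad and θ = 261.9° = 4.571017 rad:
Destination latitude: φ₂ = arcsin( sin φ₁ cos δ + cos φ₁ sin δ cos θ ) = arcsin(0.606255) = 37.32°.
Then Δλ = atan2(-0.339289, 0.353606) = -0.764739 rad, from sin θ sin δ cos φ₁ over cos δ − sin φ₁ sin φ₂.
Hence λ₂ = -9.62° + -43.82° = -53.44°.

latitude 37.32°, longitude -53.44°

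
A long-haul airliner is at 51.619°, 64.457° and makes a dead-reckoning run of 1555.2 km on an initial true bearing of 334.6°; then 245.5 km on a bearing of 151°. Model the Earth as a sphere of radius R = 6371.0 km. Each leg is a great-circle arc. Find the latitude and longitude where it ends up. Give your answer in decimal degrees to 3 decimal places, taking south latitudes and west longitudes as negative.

Apply the spherical direct solution leg by leg, carrying full precision between legs.
Leg 1: from (51.619°, 64.457°), δ = 1555.2/6371 = 0.244106 rad, θ = 334.6° → φ = 63.665°, λ = 50.943°.
Leg 2: from (63.665°, 50.943°), δ = 245.5/6371 = 0.038534 rad, θ = 151° → φ = 61.715°, λ = 53.202°.

latitude 61.715°, longitude 53.202°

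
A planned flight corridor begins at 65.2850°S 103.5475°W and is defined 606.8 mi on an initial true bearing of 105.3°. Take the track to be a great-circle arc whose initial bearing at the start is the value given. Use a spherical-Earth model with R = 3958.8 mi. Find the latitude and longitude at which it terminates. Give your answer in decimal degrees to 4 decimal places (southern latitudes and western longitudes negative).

The arc subtends δ = 606.8/3958.8 = 0.153279 rad at the centre.
Converting: φ₁ = -1.139438 rad, θ = 1.837832 rad.
Applying the spherical law of cosines for sides, sin φ₂ = sin φ₁ cos δ + cos φ₁ sin δ cos θ = -0.914593, so φ₂ = -66.1480°.
For the longitude increment, Δλ = atan2( sin θ sin δ cos φ₁, cos δ − sin φ₁ sin φ₂ ) = atan2(0.061573, 0.157461) = 21.3575°.
Hence λ₂ = -103.5475° + 21.3575° = -82.1900°.

latitude -66.1480°, longitude -82.1900°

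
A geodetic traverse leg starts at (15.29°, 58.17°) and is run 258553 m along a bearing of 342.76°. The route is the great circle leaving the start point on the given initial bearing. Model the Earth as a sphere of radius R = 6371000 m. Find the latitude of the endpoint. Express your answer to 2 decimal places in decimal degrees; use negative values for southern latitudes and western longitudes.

Angular distance δ = d/R = 258553 / 6371000 = 0.040583 rad.
Converting: φ₁ = 0.266861 rad, θ = 5.982291 rad.
Applying the spherical law of cosines for sides, sin φ₂ = sin φ₁ cos δ + cos φ₁ sin δ cos θ = 0.300865, so φ₂ = 17.51°.
Then Δλ = atan2(-0.011599, 0.919837) = -0.012609 rad, from sin θ sin δ cos φ₁ over cos δ − sin φ₁ sin φ₂.
Hence λ₂ = 58.17° + -0.72° = 57.45°.

latitude 17.51°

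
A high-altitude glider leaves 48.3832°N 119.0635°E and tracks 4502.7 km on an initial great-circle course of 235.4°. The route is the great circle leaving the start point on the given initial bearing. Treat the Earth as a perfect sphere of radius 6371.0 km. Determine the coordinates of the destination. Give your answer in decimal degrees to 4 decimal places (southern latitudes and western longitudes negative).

latitude 18.8832°, longitude 84.6668°

Central angle δ = d/R = 0.706749 rad.
Converting: φ₁ = 0.844446 rad, θ = 4.108505 rad.
Destination latitude: φ₂ = arcsin( sin φ₁ cos δ + cos φ₁ sin δ cos θ ) = arcsin(0.323639) = 18.8832°.
Then Δλ = atan2(-0.354996, 0.518523) = -0.600336 rad, from sin θ sin δ cos φ₁ over cos δ − sin φ₁ sin φ₂.
λ₂ = 119.0635° + -34.3967° = 84.6668°.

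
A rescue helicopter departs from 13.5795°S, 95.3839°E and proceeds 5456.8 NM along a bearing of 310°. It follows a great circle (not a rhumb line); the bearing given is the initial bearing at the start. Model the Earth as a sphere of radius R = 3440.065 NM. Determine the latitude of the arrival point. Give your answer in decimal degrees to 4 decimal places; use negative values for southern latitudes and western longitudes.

latitude 38.9301°

Angular distance δ = d/R = 5456.8 / 3440.065 = 1.586249 rad.
Start latitude φ₁ = -0.237007 rad; initial bearing θ = 5.410521 rad.
Applying the spherical law of cosines for sides, sin φ₂ = sin φ₁ cos δ + cos φ₁ sin δ cos θ = 0.628372, so φ₂ = 38.9301°.
Then Δλ = atan2(-0.744541, 0.132086) = -1.395217 rad, from sin θ sin δ cos φ₁ over cos δ − sin φ₁ sin φ₂.
λ₂ = 95.3839° + -79.9401° = 15.4438°.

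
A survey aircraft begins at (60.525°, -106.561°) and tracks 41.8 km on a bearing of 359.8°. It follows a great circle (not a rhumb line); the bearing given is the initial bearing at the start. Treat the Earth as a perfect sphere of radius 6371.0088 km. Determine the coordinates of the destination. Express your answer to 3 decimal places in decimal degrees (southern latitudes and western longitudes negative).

δ = 41.8/6371.0088 = 0.006561 rad (0.3759°).
Start latitude φ₁ = 1.056361 rad; initial bearing θ = 6.279695 rad.
sin φ₂ = sin φ₁ cos δ + cos φ₁ sin δ cos θ = (0.870570)(0.999978) + (0.492044)(0.006561)(0.999994) = 0.873780
φ₂ = asin(0.873780) = 1.062921 rad = 60.901°.
Δλ = atan2( sin θ sin δ cos φ₁ , cos δ − sin φ₁ sin φ₂ ) = atan2(-0.000011, 0.239291) = -0.000047 rad = -0.003°.
λ₂ = -106.561° + -0.003° = -106.564°.

latitude 60.901°, longitude -106.564°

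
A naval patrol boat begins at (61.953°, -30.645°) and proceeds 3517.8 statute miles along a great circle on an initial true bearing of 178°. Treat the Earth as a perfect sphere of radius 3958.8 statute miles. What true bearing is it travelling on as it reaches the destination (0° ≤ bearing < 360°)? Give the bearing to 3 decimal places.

final bearing 179.042°

Angular distance δ = d/R = 3517.8 / 3958.8 = 0.888603 rad.
Start latitude φ₁ = 1.081284 rad; initial bearing θ = 3.106686 rad.
Applying the spherical law of cosines for sides, sin φ₂ = sin φ₁ cos δ + cos φ₁ sin δ cos θ = 0.191714, so φ₂ = 11.053°.
Then Δλ = atan2(0.012737, 0.461298) = 0.027604 rad, from sin θ sin δ cos φ₁ over cos δ − sin φ₁ sin φ₂.
Hence λ₂ = -30.645° + 1.582° = -29.063°.
The forward bearing on arrival equals the back-azimuth from the destination plus 180°.
Back-azimuth from P₂ (11.053°, -29.063°) to P₁ (61.953°, -30.645°), with Δλ' = λ₁ − λ₂ = -1.582°: atan2( sin Δλ' cos φ₁ , cos φ₂ sin φ₁ − sin φ₂ cos φ₁ cos Δλ' ) = 359.042°.
Final bearing = (359.042° + 180°) mod 360° = 179.042°.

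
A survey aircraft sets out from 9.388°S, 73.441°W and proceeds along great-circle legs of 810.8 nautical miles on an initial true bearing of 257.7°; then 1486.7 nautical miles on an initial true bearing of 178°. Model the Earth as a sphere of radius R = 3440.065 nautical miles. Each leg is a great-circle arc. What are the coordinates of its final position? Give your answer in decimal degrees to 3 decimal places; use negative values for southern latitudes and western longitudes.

Apply the spherical direct solution leg by leg, carrying full precision between legs.
Leg 1: from (-9.388°, -73.441°), δ = 810.8/3440.065 = 0.235693 rad, θ = 257.7° → φ = -11.987°, λ = -86.929°.
Leg 2: from (-11.987°, -86.929°), δ = 1486.7/3440.065 = 0.432172 rad, θ = 178° → φ = -36.731°, λ = -85.884°.

latitude -36.731°, longitude -85.884°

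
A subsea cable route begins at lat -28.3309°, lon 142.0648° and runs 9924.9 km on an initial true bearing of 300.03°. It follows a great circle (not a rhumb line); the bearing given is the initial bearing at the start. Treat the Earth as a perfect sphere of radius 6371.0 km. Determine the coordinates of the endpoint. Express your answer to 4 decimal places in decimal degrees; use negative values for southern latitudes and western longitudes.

latitude 25.7418°, longitude 68.1053°

Central angle δ = d/R = 1.557825 rad.
Converting: φ₁ = -0.494467 rad, θ = 5.236511 rad.
Applying the spherical law of cosines for sides, sin φ₂ = sin φ₁ cos δ + cos φ₁ sin δ cos θ = 0.434317, so φ₂ = 25.7418°.
For the longitude increment, Δλ = atan2( sin θ sin δ cos φ₁, cos δ − sin φ₁ sin φ₂ ) = atan2(-0.762000, 0.219082) = -73.9595°.
λ₂ = 142.0648° + -73.9595° = 68.1053°.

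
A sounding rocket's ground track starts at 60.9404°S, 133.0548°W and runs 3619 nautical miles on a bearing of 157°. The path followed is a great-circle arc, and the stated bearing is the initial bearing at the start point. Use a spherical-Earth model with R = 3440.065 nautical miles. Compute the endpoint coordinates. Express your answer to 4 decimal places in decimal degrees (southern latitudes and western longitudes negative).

latitude -55.2537°, longitude 10.4071°

Angular distance δ = d/R = 3619 / 3440.065 = 1.052015 rad.
Start latitude φ₁ = -1.063611 rad; initial bearing θ = 2.740167 rad.
sin φ₂ = sin φ₁ cos δ + cos φ₁ sin δ cos θ = (-0.874115)(0.495822) + (0.485719)(0.868424)(-0.920505) = -0.821684
φ₂ = asin(-0.821684) = -0.964359 rad = -55.2537°.
Then Δλ = atan2(0.164814, -0.222424) = 2.503882 rad, from sin θ sin δ cos φ₁ over cos δ − sin φ₁ sin φ₂.
λ₂ = λ₁ + Δλ = 10.4071°.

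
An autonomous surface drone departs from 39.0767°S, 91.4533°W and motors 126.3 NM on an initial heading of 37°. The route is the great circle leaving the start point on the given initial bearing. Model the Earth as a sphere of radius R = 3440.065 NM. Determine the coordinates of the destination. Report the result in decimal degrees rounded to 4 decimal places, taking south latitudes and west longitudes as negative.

latitude -37.3857°, longitude -89.8602°

Central angle δ = d/R = 0.036714 rad.
Converting: φ₁ = -0.682017 rad, θ = 0.645772 rad.
sin φ₂ = sin φ₁ cos δ + cos φ₁ sin δ cos θ = (-0.630360)(0.999326) + (0.776303)(0.036706)(0.798636) = -0.607178
φ₂ = asin(-0.607178) = -0.652504 rad = -37.3857°.
Then Δλ = atan2(0.017149, 0.616585) = 0.027805 rad, from sin θ sin δ cos φ₁ over cos δ − sin φ₁ sin φ₂.
λ₂ = -91.4533° + 1.5931° = -89.8602°.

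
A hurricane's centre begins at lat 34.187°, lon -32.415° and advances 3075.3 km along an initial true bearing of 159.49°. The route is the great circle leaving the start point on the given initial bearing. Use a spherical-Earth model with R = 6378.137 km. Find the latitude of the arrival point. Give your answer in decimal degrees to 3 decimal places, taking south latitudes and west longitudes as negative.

latitude 7.966°

Central angle δ = d/R = 0.482163 rad.
With φ₁ = 34.187° = 0.596676 rad and θ = 159.49° = 2.783626 rad:
sin φ₂ = sin φ₁ cos δ + cos φ₁ sin δ cos θ = (0.561896)(0.885994) + (0.827208)(0.463696)(-0.936611) = 0.138577
φ₂ = asin(0.138577) = 0.139025 rad = 7.966°.
Then Δλ = atan2(0.134393, 0.808128) = 0.164793 rad, from sin θ sin δ cos φ₁ over cos δ − sin φ₁ sin φ₂.
λ₂ = λ₁ + Δλ = -22.973°.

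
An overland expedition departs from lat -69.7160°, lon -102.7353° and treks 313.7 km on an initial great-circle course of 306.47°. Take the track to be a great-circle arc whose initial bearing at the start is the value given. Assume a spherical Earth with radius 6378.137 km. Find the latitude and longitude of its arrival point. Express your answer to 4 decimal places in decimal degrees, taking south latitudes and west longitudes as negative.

latitude -67.9293°, longitude -108.7751°

Angular distance δ = d/R = 313.7 / 6378.137 = 0.049184 rad.
Start latitude φ₁ = -1.216774 rad; initial bearing θ = 5.348911 rad.
Destination latitude: φ₂ = arcsin( sin φ₁ cos δ + cos φ₁ sin δ cos θ ) = arcsin(-0.926721) = -67.9293°.
Δλ = atan2( sin θ sin δ cos φ₁ , cos δ − sin φ₁ sin φ₂ ) = atan2(-0.013706, 0.129540) = -0.105414 rad = -6.0398°.
λ₂ = -102.7353° + -6.0398° = -108.7751°.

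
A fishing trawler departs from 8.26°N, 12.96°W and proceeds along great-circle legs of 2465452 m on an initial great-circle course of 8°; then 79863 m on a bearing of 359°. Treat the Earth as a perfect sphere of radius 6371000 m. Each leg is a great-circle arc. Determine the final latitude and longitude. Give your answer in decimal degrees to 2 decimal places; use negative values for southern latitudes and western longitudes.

latitude 30.91°, longitude -9.49°

Apply the spherical direct solution leg by leg, carrying full precision between legs.
Leg 1: from (8.26°, -12.96°), δ = 2465452/6371000 = 0.386980 rad, θ = 8° → φ = 30.19°, λ = -9.48°.
Leg 2: from (30.19°, -9.48°), δ = 79863/6371000 = 0.012535 rad, θ = 359° → φ = 30.91°, λ = -9.49°.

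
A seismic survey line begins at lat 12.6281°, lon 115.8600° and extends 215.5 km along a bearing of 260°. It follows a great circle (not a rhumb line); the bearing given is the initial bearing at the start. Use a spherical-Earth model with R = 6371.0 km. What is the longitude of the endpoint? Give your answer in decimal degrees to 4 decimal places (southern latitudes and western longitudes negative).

longitude 113.9067°

Angular distance δ = d/R = 215.5 / 6371 = 0.033825 rad.
Start latitude φ₁ = 0.220402 rad; initial bearing θ = 4.537856 rad.
sin φ₂ = sin φ₁ cos δ + cos φ₁ sin δ cos θ = (0.218622)(0.999428) + (0.975810)(0.033819)(-0.173648) = 0.212766
φ₂ = asin(0.212766) = 0.214405 rad = 12.2845°.
Δλ = atan2( sin θ sin δ cos φ₁ , cos δ − sin φ₁ sin φ₂ ) = atan2(-0.032499, 0.952913) = -0.034092 rad = -1.9533°.
Hence λ₂ = 115.8600° + -1.9533° = 113.9067°.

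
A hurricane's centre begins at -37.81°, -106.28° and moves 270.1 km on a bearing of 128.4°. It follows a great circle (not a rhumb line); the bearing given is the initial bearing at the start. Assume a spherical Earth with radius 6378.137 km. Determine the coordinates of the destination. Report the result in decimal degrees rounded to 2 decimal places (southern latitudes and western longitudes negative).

latitude -39.29°, longitude -103.82°

δ = 270.1/6378.137 = 0.042348 rad (2.4263°).
With φ₁ = -37.81° = -0.659909 rad and θ = 128.4° = 2.241003 rad:
Applying the spherical law of cosines for sides, sin φ₂ = sin φ₁ cos δ + cos φ₁ sin δ cos θ = -0.633271, so φ₂ = -39.29°.
Δλ = atan2( sin θ sin δ cos φ₁ , cos δ − sin φ₁ sin φ₂ ) = atan2(0.026212, 0.610880) = 0.042882 rad = 2.46°.
λ₂ = λ₁ + Δλ = -103.82°.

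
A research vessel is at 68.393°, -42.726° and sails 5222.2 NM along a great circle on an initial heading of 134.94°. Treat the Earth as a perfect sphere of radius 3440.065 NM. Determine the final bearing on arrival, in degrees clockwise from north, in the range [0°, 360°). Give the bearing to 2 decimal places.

Central angle δ = d/R = 1.518053 rad.
Start latitude φ₁ = 1.193683 rad; initial bearing θ = 2.355147 rad.
Applying the spherical law of cosines for sides, sin φ₂ = sin φ₁ cos δ + cos φ₁ sin δ cos θ = -0.210734, so φ₂ = -12.165°.
For the longitude increment, Δλ = atan2( sin θ sin δ cos φ₁, cos δ − sin φ₁ sin φ₂ ) = atan2(0.260294, 0.248646) = 46.311°.
λ₂ = -42.726° + 46.311° = 3.585°.
The forward bearing on arrival equals the back-azimuth from the destination plus 180°.
Back-azimuth from P₂ (-12.17°, 3.59°) to P₁ (68.39°, -42.73°), with Δλ' = λ₁ − λ₂ = -46.31°: atan2( sin Δλ' cos φ₁ , cos φ₂ sin φ₁ − sin φ₂ cos φ₁ cos Δλ' ) = 344.54°.
Final bearing = (344.54° + 180°) mod 360° = 164.54°.

final bearing 164.54°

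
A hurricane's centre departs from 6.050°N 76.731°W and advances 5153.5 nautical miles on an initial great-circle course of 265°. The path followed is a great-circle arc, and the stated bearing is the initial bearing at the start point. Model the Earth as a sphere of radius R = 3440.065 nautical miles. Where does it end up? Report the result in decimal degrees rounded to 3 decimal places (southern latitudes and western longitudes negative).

latitude -4.519°, longitude -162.047°

δ = 5153.5/3440.065 = 1.498082 rad (85.8338°).
With φ₁ = 6.050° = 0.105592 rad and θ = 265° = 4.625123 rad:
Applying the spherical law of cosines for sides, sin φ₂ = sin φ₁ cos δ + cos φ₁ sin δ cos θ = -0.078784, so φ₂ = -4.519°.
Then Δλ = atan2(-0.988028, 0.080954) = -1.489044 rad, from sin θ sin δ cos φ₁ over cos δ − sin φ₁ sin φ₂.
λ₂ = -76.731° + -85.316° = -162.047°.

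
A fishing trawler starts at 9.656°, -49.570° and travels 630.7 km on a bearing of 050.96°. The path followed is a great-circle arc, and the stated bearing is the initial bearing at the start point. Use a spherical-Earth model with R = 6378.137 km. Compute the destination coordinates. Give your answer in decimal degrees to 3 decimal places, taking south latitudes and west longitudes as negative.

Angular distance δ = d/R = 630.7 / 6378.137 = 0.098885 rad.
Start latitude φ₁ = 0.168529 rad; initial bearing θ = 0.889420 rad.
Applying the spherical law of cosines for sides, sin φ₂ = sin φ₁ cos δ + cos φ₁ sin δ cos θ = 0.228214, so φ₂ = 13.192°.
For the longitude increment, Δλ = atan2( sin θ sin δ cos φ₁, cos δ − sin φ₁ sin φ₂ ) = atan2(0.075593, 0.956836) = 4.517°.
λ₂ = -49.570° + 4.517° = -45.053°.

latitude 13.192°, longitude -45.053°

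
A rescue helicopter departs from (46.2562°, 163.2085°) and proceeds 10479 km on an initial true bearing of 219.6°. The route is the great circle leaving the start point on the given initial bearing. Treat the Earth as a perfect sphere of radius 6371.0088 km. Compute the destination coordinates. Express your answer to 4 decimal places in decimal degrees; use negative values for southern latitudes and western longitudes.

Angular distance δ = d/R = 10479 / 6371.0088 = 1.644794 rad.
With φ₁ = 46.2562° = 0.807323 rad and θ = 219.6° = 3.832743 rad:
Applying the spherical law of cosines for sides, sin φ₂ = sin φ₁ cos δ + cos φ₁ sin δ cos θ = -0.584712, so φ₂ = -35.7827°.
For the longitude increment, Δλ = atan2( sin θ sin δ cos φ₁, cos δ − sin φ₁ sin φ₂ ) = atan2(-0.439531, 0.348488) = -51.5904°.
λ₂ = λ₁ + Δλ = 111.6181°.

latitude -35.7827°, longitude 111.6181°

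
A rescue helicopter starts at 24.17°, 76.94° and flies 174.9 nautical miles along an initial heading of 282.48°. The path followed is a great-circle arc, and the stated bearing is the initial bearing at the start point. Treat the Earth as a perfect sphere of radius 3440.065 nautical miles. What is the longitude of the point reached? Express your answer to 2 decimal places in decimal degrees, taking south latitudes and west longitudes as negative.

δ = 174.9/3440.065 = 0.050842 rad (2.9130°).
Converting: φ₁ = 0.421846 rad, θ = 4.930206 rad.
Destination latitude: φ₂ = arcsin( sin φ₁ cos δ + cos φ₁ sin δ cos θ ) = arcsin(0.418936) = 24.77°.
For the longitude increment, Δλ = atan2( sin θ sin δ cos φ₁, cos δ − sin φ₁ sin φ₂ ) = atan2(-0.045269, 0.827177) = -3.13°.
Hence λ₂ = 76.94° + -3.13° = 73.81°.

longitude 73.81°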